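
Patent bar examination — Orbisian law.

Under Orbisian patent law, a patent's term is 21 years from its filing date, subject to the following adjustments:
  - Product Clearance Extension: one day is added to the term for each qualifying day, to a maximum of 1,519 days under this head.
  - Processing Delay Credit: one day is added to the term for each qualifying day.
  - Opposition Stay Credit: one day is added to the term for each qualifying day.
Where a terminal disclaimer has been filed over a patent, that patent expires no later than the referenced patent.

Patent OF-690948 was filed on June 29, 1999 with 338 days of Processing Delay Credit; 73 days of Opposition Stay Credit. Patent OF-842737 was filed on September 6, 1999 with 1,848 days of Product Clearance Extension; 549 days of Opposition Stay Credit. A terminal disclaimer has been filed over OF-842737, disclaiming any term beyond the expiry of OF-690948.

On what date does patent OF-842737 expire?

2021-08-14

Natural term of OF-842737:
  Base: filing + 21 years → 6 September 2020.
  Product Clearance Extension: 1848 days claimed exceeds the 1519-day cap, so +1519 days → 3 November 2024.
  Opposition Stay Credit: +549 days → 6 May 2026.
Expiry of referenced patent OF-690948:
  Base: filing + 21 years → 29 June 2020.
  Processing Delay Credit: +338 days → 2 June 2021.
  Opposition Stay Credit: +73 days → 14 August 2021.
Terminal disclaimer: OF-842737 expires on the earlier of 6 May 2026 and 14 August 2021.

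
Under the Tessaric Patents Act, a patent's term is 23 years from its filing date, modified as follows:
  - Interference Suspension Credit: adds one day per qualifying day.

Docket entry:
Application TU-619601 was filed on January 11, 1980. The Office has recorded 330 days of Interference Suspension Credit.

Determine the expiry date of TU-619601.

Base term: filing date + 23 years → 11 January 2003.
Interference Suspension Credit: +330 days → 7 December 2003.

December 7, 2003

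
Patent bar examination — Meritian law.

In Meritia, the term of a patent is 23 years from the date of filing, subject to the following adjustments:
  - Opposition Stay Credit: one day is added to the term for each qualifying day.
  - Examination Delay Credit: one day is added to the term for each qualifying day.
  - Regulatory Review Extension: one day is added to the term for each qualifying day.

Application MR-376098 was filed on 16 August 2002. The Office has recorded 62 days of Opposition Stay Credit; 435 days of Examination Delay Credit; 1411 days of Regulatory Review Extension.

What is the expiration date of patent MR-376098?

November 6, 2030

Base term: filing date + 23 years → 16 August 2025.
Opposition Stay Credit: +62 days → 17 October 2025.
Examination Delay Credit: +435 days → 26 December 2026.
Regulatory Review Extension: +1411 days → 6 November 2030.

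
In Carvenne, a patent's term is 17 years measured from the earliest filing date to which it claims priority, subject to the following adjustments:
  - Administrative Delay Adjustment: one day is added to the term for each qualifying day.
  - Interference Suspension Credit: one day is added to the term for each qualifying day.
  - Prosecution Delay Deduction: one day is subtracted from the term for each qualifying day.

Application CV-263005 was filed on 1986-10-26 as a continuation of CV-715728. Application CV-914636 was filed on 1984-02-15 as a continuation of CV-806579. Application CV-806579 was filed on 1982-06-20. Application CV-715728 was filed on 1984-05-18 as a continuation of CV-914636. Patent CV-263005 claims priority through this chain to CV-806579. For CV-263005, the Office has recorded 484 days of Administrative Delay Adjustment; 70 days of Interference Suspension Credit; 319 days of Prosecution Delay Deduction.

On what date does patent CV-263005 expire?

Earliest priority filing: 20 June 1982.
Base term: 20 June 1982 + 17 years → 20 June 1999.
Administrative Delay Adjustment: +484 days → 16 October 2000.
Interference Suspension Credit: +70 days → 25 December 2000.
Prosecution Delay Deduction: −319 days → 10 February 2000.

2000-02-10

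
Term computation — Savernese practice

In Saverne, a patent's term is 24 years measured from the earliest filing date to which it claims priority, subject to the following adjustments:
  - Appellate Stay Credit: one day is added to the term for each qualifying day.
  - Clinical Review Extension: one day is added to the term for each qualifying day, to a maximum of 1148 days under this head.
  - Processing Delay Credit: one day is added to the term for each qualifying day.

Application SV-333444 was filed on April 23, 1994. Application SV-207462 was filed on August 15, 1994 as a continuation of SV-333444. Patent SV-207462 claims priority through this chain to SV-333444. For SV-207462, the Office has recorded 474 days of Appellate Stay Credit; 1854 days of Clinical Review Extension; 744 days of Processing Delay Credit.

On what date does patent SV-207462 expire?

Earliest priority filing: 23 April 1994.
Base term: 23 April 1994 + 24 years → 23 April 2018.
Appellate Stay Credit: +474 days → 10 August 2019.
Clinical Review Extension: 1854 days claimed exceeds the 1148-day cap, so +1148 days → 1 October 2022.
Processing Delay Credit: +744 days → 14 October 2024.

2024-10-14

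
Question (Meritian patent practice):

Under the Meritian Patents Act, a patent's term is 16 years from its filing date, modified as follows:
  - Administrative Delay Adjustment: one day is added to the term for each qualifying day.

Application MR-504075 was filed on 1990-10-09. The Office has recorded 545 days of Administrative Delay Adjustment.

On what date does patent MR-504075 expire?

Base term: filing date + 16 years → 9 October 2006.
Administrative Delay Adjustment: +545 days → 6 April 2008.

April 6, 2008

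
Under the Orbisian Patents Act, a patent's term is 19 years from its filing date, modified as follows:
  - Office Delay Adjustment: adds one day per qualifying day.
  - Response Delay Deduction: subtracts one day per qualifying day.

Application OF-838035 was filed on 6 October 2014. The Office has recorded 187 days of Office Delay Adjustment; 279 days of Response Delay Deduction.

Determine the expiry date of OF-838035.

Base term: filing date + 19 years → 6 October 2033.
Office Delay Adjustment: +187 days → 11 April 2034.
Response Delay Deduction: −279 days → 6 July 2033.

2033-07-06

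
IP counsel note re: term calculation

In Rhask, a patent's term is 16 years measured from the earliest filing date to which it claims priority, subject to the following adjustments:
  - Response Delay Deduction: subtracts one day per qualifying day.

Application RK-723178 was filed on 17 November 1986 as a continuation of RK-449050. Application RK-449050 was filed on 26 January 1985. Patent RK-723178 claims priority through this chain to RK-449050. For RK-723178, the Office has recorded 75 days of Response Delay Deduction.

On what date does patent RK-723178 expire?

November 12, 2000

Earliest priority filing: 26 January 1985.
Base term: 26 January 1985 + 16 years → 26 January 2001.
Response Delay Deduction: −75 days → 12 November 2000.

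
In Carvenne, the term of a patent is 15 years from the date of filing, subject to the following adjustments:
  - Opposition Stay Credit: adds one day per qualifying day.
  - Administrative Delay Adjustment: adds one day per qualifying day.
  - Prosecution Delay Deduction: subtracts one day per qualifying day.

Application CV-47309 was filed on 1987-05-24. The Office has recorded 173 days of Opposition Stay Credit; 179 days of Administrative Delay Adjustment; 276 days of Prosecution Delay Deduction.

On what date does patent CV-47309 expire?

Base term: filing date + 15 years → 24 May 2002.
Opposition Stay Credit: +173 days → 13 November 2002.
Administrative Delay Adjustment: +179 days → 11 May 2003.
Prosecution Delay Deduction: −276 days → 8 August 2002.

2002-08-08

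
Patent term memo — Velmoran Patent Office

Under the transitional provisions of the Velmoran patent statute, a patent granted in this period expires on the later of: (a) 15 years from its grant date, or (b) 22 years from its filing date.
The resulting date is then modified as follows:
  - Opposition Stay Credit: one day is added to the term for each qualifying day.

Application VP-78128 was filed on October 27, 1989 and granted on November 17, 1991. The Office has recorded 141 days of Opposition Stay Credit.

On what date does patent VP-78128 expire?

(a) grant + 15 years → 17 November 2006.
(b) filing + 22 years → 27 October 2011.
Later of the two: 27 October 2011.
Opposition Stay Credit: +141 days → 16 March 2012.

March 16, 2012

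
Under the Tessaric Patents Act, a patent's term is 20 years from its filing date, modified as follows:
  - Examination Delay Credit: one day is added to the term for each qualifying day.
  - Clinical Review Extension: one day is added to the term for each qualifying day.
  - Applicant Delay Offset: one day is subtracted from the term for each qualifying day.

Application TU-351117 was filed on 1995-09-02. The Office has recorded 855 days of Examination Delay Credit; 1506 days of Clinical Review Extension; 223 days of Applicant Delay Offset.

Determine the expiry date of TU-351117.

2021-07-10

Base term: filing date + 20 years → 2 September 2015.
Examination Delay Credit: +855 days → 4 January 2018.
Clinical Review Extension: +1506 days → 18 February 2022.
Applicant Delay Offset: −223 days → 10 July 2021.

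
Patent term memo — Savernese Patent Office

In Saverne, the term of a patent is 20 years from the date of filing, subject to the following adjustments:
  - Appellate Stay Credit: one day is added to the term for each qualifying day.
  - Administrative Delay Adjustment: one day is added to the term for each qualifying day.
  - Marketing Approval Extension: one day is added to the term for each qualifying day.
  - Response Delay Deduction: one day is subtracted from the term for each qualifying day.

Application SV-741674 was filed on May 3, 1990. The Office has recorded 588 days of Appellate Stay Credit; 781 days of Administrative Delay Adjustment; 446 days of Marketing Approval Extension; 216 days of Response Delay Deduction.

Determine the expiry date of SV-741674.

September 18, 2014

Base term: filing date + 20 years → 3 May 2010.
Appellate Stay Credit: +588 days → 12 December 2011.
Administrative Delay Adjustment: +781 days → 31 January 2014.
Marketing Approval Extension: +446 days → 22 April 2015.
Response Delay Deduction: −216 days → 18 September 2014.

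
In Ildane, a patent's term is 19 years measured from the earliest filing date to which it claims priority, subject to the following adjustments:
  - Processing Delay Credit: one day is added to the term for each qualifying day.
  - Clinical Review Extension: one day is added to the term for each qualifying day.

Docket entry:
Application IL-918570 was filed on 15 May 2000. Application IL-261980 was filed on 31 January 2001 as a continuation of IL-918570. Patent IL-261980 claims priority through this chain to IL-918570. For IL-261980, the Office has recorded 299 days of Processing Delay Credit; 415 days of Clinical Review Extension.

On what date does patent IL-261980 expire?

2021-04-28

Earliest priority filing: 15 May 2000.
Base term: 15 May 2000 + 19 years → 15 May 2019.
Processing Delay Credit: +299 days → 9 March 2020.
Clinical Review Extension: +415 days → 28 April 2021.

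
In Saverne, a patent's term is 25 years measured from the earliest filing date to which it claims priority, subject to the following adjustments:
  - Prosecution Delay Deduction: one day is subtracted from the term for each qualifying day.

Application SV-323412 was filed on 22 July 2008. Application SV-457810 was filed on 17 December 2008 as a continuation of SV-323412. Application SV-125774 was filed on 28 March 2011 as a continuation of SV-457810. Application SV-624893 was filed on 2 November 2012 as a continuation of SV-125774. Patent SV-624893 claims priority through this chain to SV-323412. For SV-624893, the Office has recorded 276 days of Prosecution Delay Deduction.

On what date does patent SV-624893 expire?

2032-10-19

Earliest priority filing: 22 July 2008.
Base term: 22 July 2008 + 25 years → 22 July 2033.
Prosecution Delay Deduction: −276 days → 19 October 2032.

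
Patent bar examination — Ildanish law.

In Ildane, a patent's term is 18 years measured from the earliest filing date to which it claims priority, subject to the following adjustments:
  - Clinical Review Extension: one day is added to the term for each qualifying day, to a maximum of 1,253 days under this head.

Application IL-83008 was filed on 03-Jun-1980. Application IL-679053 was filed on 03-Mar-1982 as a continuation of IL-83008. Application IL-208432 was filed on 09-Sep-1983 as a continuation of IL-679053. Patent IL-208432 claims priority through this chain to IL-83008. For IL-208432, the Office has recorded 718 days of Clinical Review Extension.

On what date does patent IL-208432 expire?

May 21, 2000

Earliest priority filing: 3 June 1980.
Base term: 3 June 1980 + 18 years → 3 June 1998.
Clinical Review Extension: 718 days (within the 1253-day cap) → +718 days → 21 May 2000.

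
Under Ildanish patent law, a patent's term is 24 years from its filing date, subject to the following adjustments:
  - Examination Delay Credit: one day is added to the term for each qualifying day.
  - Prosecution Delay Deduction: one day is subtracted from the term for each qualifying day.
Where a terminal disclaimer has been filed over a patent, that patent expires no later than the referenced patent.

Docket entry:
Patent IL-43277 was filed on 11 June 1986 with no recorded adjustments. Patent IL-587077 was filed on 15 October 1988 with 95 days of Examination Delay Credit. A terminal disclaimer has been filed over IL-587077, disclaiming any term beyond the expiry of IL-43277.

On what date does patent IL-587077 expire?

2010-06-11

Natural term of IL-587077:
  Base: filing + 24 years → 15 October 2012.
  Examination Delay Credit: +95 days → 18 January 2013.
Expiry of referenced patent IL-43277:
  Base: filing + 24 years → 11 June 2010.
Terminal disclaimer: IL-587077 expires on the earlier of 18 January 2013 and 11 June 2010.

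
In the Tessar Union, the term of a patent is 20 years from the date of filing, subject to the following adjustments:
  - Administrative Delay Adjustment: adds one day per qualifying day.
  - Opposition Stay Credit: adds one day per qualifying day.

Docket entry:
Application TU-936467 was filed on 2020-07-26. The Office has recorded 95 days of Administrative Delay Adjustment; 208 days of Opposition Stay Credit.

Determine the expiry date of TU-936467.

Base term: filing date + 20 years → 26 July 2040.
Administrative Delay Adjustment: +95 days → 29 October 2040.
Opposition Stay Credit: +208 days → 25 May 2041.

May 25, 2041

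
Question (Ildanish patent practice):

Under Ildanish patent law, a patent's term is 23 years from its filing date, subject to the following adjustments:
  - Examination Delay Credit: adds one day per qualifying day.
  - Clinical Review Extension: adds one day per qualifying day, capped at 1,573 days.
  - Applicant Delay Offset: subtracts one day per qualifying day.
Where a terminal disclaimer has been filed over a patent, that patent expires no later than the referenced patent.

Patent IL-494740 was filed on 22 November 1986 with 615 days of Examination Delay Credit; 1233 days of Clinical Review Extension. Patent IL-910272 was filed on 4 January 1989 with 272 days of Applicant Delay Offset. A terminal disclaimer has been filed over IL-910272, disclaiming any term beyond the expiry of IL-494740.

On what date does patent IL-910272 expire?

Natural term of IL-910272:
  Base: filing + 23 years → 4 January 2012.
  Applicant Delay Offset: −272 days → 7 April 2011.
Expiry of referenced patent IL-494740:
  Base: filing + 23 years → 22 November 2009.
  Examination Delay Credit: +615 days → 30 July 2011.
  Clinical Review Extension: 1233 days (within the 1573-day cap) → +1233 days → 14 December 2014.
Terminal disclaimer: IL-910272 expires on the earlier of 7 April 2011 and 14 December 2014.

April 7, 2011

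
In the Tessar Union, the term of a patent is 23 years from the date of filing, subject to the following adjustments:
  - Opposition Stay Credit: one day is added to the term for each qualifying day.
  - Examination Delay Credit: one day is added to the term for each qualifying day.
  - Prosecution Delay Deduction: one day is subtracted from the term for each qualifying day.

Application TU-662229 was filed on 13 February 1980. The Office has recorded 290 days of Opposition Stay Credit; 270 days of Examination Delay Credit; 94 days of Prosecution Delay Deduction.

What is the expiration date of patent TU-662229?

Base term: filing date + 23 years → 13 February 2003.
Opposition Stay Credit: +290 days → 30 November 2003.
Examination Delay Credit: +270 days → 26 August 2004.
Prosecution Delay Deduction: −94 days → 24 May 2004.

May 24, 2004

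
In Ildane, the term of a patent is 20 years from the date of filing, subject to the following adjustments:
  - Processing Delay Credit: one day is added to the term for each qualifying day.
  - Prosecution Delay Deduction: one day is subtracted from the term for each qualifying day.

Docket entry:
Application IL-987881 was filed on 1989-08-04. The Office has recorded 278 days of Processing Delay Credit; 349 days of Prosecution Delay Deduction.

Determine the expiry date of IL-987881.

Base term: filing date + 20 years → 4 August 2009.
Processing Delay Credit: +278 days → 9 May 2010.
Prosecution Delay Deduction: −349 days → 25 May 2009.

May 25, 2009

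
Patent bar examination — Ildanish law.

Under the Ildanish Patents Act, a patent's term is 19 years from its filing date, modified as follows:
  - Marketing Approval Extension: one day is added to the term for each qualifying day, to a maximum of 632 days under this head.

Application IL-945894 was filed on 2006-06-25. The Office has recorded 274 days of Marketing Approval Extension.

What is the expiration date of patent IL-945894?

March 26, 2026

Base term: filing date + 19 years → 25 June 2025.
Marketing Approval Extension: 274 days (within the 632-day cap) → +274 days → 26 March 2026.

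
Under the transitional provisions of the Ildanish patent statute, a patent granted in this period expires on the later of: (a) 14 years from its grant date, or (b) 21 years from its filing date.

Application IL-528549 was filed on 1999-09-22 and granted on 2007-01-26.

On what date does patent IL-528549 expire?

(a) grant + 14 years → 26 January 2021.
(b) filing + 21 years → 22 September 2020.
Later of the two: 26 January 2021.

2021-01-26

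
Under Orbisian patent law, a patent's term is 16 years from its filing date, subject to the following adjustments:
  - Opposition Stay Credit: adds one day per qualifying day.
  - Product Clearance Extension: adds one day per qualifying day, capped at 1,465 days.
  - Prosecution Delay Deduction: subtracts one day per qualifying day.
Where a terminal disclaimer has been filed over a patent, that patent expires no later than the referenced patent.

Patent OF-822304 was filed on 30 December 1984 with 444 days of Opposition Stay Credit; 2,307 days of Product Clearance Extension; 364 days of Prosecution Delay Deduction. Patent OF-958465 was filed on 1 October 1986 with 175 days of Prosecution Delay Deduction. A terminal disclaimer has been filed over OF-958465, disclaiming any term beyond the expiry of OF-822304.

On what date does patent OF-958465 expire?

April 9, 2002

Natural term of OF-958465:
  Base: filing + 16 years → 1 October 2002.
  Prosecution Delay Deduction: −175 days → 9 April 2002.
Expiry of referenced patent OF-822304:
  Base: filing + 16 years → 30 December 2000.
  Opposition Stay Credit: +444 days → 19 March 2002.
  Product Clearance Extension: 2307 days claimed exceeds the 1465-day cap, so +1465 days → 23 March 2006.
  Prosecution Delay Deduction: −364 days → 24 March 2005.
Terminal disclaimer: OF-958465 expires on the earlier of 9 April 2002 and 24 March 2005.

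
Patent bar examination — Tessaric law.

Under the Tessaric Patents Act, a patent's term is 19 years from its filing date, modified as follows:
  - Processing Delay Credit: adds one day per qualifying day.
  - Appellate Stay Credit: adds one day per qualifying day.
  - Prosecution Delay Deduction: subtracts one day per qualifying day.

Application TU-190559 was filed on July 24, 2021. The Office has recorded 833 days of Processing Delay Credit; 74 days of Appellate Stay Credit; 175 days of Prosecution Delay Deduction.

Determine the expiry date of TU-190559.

Base term: filing date + 19 years → 24 July 2040.
Processing Delay Credit: +833 days → 4 November 2042.
Appellate Stay Credit: +74 days → 17 January 2043.
Prosecution Delay Deduction: −175 days → 26 July 2042.

2042-07-26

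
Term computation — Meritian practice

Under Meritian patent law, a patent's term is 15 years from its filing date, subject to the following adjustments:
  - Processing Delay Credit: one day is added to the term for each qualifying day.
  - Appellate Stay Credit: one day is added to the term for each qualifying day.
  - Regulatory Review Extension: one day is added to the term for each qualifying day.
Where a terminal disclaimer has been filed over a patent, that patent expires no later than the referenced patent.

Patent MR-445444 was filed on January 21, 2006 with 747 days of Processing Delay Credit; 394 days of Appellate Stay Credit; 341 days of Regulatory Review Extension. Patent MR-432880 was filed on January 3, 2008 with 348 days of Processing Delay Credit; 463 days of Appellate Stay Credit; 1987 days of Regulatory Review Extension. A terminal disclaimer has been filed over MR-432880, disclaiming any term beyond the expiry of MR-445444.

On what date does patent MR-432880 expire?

2025-02-11

Natural term of MR-432880:
  Base: filing + 15 years → 3 January 2023.
  Processing Delay Credit: +348 days → 17 December 2023.
  Appellate Stay Credit: +463 days → 24 March 2025.
  Regulatory Review Extension: +1987 days → 1 September 2030.
Expiry of referenced patent MR-445444:
  Base: filing + 15 years → 21 January 2021.
  Processing Delay Credit: +747 days → 7 February 2023.
  Appellate Stay Credit: +394 days → 7 March 2024.
  Regulatory Review Extension: +341 days → 11 February 2025.
Terminal disclaimer: MR-432880 expires on the earlier of 1 September 2030 and 11 February 2025.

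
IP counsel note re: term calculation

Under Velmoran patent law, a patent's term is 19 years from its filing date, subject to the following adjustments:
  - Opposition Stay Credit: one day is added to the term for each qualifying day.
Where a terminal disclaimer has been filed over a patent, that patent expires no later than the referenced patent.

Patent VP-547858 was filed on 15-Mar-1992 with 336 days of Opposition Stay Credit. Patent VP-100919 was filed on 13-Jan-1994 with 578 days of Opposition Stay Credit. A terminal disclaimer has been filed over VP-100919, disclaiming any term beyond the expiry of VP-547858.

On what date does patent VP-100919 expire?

Natural term of VP-100919:
  Base: filing + 19 years → 13 January 2013.
  Opposition Stay Credit: +578 days → 14 August 2014.
Expiry of referenced patent VP-547858:
  Base: filing + 19 years → 15 March 2011.
  Opposition Stay Credit: +336 days → 14 February 2012.
Terminal disclaimer: VP-100919 expires on the earlier of 14 August 2014 and 14 February 2012.

2012-02-14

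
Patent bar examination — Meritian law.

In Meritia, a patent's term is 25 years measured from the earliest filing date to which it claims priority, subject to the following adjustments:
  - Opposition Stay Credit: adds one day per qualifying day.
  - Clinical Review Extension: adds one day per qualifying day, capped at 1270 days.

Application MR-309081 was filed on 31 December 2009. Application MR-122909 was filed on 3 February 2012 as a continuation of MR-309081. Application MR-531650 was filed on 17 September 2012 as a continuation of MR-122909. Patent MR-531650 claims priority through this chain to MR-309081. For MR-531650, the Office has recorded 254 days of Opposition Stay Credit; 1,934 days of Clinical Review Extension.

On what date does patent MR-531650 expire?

Earliest priority filing: 31 December 2009.
Base term: 31 December 2009 + 25 years → 31 December 2034.
Opposition Stay Credit: +254 days → 11 September 2035.
Clinical Review Extension: 1934 days claimed exceeds the 1270-day cap, so +1270 days → 4 March 2039.

2039-03-04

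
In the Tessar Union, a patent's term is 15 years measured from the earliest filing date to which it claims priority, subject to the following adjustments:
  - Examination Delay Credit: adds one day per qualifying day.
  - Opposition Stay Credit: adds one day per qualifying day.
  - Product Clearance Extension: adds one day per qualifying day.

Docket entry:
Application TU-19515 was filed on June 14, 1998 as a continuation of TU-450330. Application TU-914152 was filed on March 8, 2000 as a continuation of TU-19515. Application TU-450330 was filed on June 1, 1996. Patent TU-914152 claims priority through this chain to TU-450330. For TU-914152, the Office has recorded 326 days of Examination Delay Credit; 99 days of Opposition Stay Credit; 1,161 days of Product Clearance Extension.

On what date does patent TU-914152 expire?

Earliest priority filing: 1 June 1996.
Base term: 1 June 1996 + 15 years → 1 June 2011.
Examination Delay Credit: +326 days → 22 April 2012.
Opposition Stay Credit: +99 days → 30 July 2012.
Product Clearance Extension: +1161 days → 4 October 2015.

2015-10-04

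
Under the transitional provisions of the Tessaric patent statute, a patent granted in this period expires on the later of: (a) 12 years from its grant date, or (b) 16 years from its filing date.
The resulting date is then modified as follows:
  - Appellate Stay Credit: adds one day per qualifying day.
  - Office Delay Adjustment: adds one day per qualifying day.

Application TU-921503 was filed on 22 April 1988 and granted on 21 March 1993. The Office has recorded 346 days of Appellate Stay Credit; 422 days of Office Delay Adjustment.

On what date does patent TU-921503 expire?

(a) grant + 12 years → 21 March 2005.
(b) filing + 16 years → 22 April 2004.
Later of the two: 21 March 2005.
Appellate Stay Credit: +346 days → 2 March 2006.
Office Delay Adjustment: +422 days → 28 April 2007.

April 28, 2007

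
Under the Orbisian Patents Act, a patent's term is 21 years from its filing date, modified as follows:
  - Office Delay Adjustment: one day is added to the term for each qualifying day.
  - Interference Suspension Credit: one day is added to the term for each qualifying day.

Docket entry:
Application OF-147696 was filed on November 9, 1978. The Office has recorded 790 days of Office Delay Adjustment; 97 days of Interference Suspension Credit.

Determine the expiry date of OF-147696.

Base term: filing date + 21 years → 9 November 1999.
Office Delay Adjustment: +790 days → 7 January 2002.
Interference Suspension Credit: +97 days → 14 April 2002.

2002-04-14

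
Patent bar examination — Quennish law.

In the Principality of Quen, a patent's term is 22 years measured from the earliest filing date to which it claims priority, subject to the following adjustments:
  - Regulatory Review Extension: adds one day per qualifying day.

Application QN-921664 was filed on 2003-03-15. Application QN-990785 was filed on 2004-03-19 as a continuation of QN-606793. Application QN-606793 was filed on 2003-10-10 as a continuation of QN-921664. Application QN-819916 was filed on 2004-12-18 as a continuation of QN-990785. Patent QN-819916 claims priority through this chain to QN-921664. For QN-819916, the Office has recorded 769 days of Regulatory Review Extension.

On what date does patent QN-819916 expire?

April 23, 2027

Earliest priority filing: 15 March 2003.
Base term: 15 March 2003 + 22 years → 15 March 2025.
Regulatory Review Extension: +769 days → 23 April 2027.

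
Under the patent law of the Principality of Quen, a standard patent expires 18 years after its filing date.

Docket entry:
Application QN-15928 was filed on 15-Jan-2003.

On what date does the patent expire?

Filing date + 18 years → 15 January 2021.

January 15, 2021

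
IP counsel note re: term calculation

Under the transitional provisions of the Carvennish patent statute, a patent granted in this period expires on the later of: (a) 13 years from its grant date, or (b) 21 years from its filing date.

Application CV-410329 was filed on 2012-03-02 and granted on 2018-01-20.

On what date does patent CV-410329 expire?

2033-03-02

(a) grant + 13 years → 20 January 2031.
(b) filing + 21 years → 2 March 2033.
Later of the two: 2 March 2033.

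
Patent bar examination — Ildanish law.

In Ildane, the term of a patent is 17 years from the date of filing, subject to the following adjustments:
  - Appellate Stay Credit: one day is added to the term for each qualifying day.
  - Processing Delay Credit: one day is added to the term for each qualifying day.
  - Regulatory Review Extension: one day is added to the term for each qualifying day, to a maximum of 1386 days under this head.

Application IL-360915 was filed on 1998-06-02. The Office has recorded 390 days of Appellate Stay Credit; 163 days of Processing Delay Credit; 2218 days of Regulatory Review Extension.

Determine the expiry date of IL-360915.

Base term: filing date + 17 years → 2 June 2015.
Appellate Stay Credit: +390 days → 26 June 2016.
Processing Delay Credit: +163 days → 6 December 2016.
Regulatory Review Extension: 2218 days claimed exceeds the 1386-day cap, so +1386 days → 22 September 2020.

2020-09-22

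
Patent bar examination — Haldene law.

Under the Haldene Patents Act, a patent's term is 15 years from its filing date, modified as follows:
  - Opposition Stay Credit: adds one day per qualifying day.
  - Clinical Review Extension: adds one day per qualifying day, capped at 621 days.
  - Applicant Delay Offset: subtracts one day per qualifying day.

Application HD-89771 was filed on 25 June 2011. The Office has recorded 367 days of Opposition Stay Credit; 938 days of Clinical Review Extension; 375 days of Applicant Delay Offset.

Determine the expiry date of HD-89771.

Base term: filing date + 15 years → 25 June 2026.
Opposition Stay Credit: +367 days → 27 June 2027.
Clinical Review Extension: 938 days claimed exceeds the 621-day cap, so +621 days → 9 March 2029.
Applicant Delay Offset: −375 days → 28 February 2028.

February 28, 2028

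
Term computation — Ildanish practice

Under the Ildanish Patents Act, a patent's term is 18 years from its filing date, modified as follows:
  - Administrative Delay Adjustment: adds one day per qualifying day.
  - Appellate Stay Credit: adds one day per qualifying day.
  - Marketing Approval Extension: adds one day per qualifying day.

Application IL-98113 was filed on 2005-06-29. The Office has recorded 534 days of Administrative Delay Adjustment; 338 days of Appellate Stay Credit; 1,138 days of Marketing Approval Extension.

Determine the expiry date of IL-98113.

Base term: filing date + 18 years → 29 June 2023.
Administrative Delay Adjustment: +534 days → 14 December 2024.
Appellate Stay Credit: +338 days → 17 November 2025.
Marketing Approval Extension: +1138 days → 29 December 2028.

2028-12-29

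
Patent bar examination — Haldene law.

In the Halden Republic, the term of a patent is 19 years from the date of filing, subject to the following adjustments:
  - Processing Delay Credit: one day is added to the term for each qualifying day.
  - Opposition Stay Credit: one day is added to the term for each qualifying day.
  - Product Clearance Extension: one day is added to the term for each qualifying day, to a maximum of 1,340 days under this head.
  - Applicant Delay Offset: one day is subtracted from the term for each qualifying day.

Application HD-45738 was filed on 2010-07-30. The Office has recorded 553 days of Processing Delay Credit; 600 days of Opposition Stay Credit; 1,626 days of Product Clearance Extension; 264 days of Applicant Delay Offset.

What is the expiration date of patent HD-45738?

Base term: filing date + 19 years → 30 July 2029.
Processing Delay Credit: +553 days → 3 February 2031.
Opposition Stay Credit: +600 days → 25 September 2032.
Product Clearance Extension: 1626 days claimed exceeds the 1340-day cap, so +1340 days → 27 May 2036.
Applicant Delay Offset: −264 days → 6 September 2035.

September 6, 2035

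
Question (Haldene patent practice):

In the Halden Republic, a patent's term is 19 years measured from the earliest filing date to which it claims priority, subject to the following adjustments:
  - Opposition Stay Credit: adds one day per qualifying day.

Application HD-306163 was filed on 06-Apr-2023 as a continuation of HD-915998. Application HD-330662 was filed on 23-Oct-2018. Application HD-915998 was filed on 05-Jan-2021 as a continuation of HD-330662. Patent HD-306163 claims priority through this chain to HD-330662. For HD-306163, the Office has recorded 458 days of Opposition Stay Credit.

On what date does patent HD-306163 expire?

Earliest priority filing: 23 October 2018.
Base term: 23 October 2018 + 19 years → 23 October 2037.
Opposition Stay Credit: +458 days → 24 January 2039.

2039-01-24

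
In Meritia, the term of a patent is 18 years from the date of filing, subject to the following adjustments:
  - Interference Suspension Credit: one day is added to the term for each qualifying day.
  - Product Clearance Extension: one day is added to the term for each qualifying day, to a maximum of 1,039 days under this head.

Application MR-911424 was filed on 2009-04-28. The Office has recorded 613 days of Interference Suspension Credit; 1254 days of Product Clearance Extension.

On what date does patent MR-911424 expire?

November 5, 2031

Base term: filing date + 18 years → 28 April 2027.
Interference Suspension Credit: +613 days → 31 December 2028.
Product Clearance Extension: 1254 days claimed exceeds the 1039-day cap, so +1039 days → 5 November 2031.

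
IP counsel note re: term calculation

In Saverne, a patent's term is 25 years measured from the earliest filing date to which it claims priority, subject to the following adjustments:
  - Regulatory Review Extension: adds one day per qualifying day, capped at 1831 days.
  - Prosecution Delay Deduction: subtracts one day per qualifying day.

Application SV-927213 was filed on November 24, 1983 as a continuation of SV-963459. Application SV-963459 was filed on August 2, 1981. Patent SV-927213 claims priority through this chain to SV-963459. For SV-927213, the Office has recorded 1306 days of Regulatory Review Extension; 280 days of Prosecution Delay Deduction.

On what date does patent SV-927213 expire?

2009-05-24

Earliest priority filing: 2 August 1981.
Base term: 2 August 1981 + 25 years → 2 August 2006.
Regulatory Review Extension: 1306 days (within the 1831-day cap) → +1306 days → 28 February 2010.
Prosecution Delay Deduction: −280 days → 24 May 2009.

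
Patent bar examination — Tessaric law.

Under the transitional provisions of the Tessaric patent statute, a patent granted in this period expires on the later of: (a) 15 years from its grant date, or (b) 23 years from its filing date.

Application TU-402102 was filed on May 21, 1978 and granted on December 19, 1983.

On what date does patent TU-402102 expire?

(a) grant + 15 years → 19 December 1998.
(b) filing + 23 years → 21 May 2001.
Later of the two: 21 May 2001.

2001-05-21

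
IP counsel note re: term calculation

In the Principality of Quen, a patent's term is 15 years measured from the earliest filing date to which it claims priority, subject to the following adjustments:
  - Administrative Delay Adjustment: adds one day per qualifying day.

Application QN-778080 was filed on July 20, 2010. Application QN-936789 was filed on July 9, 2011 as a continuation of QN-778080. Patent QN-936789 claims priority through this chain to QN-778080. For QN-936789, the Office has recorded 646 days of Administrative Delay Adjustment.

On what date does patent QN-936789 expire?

Earliest priority filing: 20 July 2010.
Base term: 20 July 2010 + 15 years → 20 July 2025.
Administrative Delay Adjustment: +646 days → 27 April 2027.

April 27, 2027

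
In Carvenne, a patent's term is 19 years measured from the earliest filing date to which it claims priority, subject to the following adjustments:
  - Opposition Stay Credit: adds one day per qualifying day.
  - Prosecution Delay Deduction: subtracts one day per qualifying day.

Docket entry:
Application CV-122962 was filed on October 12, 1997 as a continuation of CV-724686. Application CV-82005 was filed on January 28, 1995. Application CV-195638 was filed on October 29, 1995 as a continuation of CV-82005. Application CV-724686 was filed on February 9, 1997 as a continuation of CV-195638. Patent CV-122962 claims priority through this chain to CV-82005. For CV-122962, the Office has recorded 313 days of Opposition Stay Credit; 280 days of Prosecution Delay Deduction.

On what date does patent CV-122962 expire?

Earliest priority filing: 28 January 1995.
Base term: 28 January 1995 + 19 years → 28 January 2014.
Opposition Stay Credit: +313 days → 7 December 2014.
Prosecution Delay Deduction: −280 days → 2 March 2014.

March 2, 2014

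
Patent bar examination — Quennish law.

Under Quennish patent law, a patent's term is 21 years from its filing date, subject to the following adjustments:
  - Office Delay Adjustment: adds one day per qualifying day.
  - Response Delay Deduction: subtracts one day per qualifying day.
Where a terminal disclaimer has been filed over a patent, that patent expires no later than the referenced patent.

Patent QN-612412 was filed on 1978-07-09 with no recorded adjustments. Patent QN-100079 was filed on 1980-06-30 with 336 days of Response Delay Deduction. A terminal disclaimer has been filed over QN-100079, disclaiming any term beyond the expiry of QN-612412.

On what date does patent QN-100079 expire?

July 9, 1999

Natural term of QN-100079:
  Base: filing + 21 years → 30 June 2001.
  Response Delay Deduction: −336 days → 29 July 2000.
Expiry of referenced patent QN-612412:
  Base: filing + 21 years → 9 July 1999.
Terminal disclaimer: QN-100079 expires on the earlier of 29 July 2000 and 9 July 1999.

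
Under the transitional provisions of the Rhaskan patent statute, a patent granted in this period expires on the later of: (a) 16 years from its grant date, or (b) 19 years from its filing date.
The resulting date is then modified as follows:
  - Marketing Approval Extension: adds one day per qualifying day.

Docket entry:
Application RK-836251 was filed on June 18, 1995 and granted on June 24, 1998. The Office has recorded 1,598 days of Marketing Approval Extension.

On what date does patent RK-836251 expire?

(a) grant + 16 years → 24 June 2014.
(b) filing + 19 years → 18 June 2014.
Later of the two: 24 June 2014.
Marketing Approval Extension: +1598 days → 8 November 2018.

2018-11-08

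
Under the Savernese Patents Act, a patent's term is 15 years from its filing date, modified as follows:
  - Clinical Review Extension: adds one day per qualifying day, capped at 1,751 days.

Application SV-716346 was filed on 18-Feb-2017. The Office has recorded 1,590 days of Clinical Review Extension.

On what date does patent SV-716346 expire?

Base term: filing date + 15 years → 18 February 2032.
Clinical Review Extension: 1590 days (within the 1751-day cap) → +1590 days → 26 June 2036.

June 26, 2036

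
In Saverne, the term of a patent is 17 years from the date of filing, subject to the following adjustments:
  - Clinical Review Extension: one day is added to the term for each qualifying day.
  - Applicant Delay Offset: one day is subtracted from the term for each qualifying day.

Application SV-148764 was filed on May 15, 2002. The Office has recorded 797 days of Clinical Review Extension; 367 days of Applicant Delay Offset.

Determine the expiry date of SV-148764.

Base term: filing date + 17 years → 15 May 2019.
Clinical Review Extension: +797 days → 20 July 2021.
Applicant Delay Offset: −367 days → 18 July 2020.

2020-07-18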